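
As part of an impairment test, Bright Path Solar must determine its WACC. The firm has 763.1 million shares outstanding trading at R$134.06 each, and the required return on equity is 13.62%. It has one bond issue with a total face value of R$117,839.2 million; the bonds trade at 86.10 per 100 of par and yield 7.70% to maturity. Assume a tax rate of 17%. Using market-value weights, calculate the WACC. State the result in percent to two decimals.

Market value of equity E = 134.06 × 763.1m = 102301.186m. Market value of debt D = 117839.2m × 86.1/100 = 101459.5512m.
Total capital V = 102301.186 + 101459.5512 = 203760.7372.
Equity: weight = 102301.186/203760.7372 = 0.5021; cost = 13.62%.
Bonds outstanding: weight = 101459.5512/203760.7372 = 0.4979; after-tax cost = 7.7% × (1 − 17%) = 6.3910%.
WACC = 0.5021 × 13.6200% + 0.4979 × 6.3910% = 10.0204%.

10.02%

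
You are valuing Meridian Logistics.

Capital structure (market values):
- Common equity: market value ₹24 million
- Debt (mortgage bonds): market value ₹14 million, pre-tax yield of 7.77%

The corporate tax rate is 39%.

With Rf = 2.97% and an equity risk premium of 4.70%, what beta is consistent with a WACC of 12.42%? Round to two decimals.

2.96

Total capital V = 24 + 14 = 38.
Equity weight = 24/38 = 0.6316.
Mortgage bonds weight = 14/38 = 0.3684.
Debt contribution = 0.3684 × 7.77% × (1 − 39%) = 1.7462%.
Required equity contribution = 12.42% − 1.7462% = 10.6738%  ⇒  Re = 16.9002%.
CAPM: 16.9002% = 2.97% + β × 4.7%  ⇒  β = 2.9639.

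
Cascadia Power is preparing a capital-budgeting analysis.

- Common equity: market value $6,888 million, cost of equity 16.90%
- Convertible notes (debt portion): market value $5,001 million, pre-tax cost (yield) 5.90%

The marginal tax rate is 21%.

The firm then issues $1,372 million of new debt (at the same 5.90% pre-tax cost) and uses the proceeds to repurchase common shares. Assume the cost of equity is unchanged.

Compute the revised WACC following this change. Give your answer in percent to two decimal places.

After the change:
Total capital V = 5516 + 6373 = 11889.
Equity: weight = 5516/11889 = 0.4640; cost = 16.9%.
Convertible notes (debt portion): weight = 6373/11889 = 0.5360; after-tax cost = 5.9% × (1 − 21%) = 4.6610%.
WACC = 0.4640 × 16.9000% + 0.5360 × 4.6610% = 10.3394%.

10.34%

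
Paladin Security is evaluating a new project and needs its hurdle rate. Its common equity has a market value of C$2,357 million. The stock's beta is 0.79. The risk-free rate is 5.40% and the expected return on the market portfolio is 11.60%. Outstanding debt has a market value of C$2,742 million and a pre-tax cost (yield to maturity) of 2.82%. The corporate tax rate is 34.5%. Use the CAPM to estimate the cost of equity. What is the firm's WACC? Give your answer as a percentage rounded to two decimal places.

Market risk premium = 11.6% − 5.4% = 6.2%.
Cost of equity via CAPM: Re = 5.4% + 0.79 × 6.2% = 10.2980%.
Total capital V = 2357 + 2742 = 5099.
Equity: weight = 2357/5099 = 0.4622; cost = 10.298%.
Debt: weight = 2742/5099 = 0.5378; after-tax cost = 2.82% × (1 − 34.5%) = 1.8471%.
WACC = 0.4622 × 10.2980% + 0.5378 × 1.8471% = 5.7535%.

5.75%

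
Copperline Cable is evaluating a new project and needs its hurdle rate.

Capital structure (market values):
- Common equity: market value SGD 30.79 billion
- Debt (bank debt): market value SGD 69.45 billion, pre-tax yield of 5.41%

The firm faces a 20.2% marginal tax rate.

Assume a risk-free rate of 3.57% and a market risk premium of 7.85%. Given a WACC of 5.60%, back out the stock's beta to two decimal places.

0.63

Total capital V = 30.79 + 69.45 = 100.24.
Equity weight = 30.79/100.24 = 0.3072.
Bank debt weight = 69.45/100.24 = 0.6928.
Debt contribution = 0.6928 × 5.41% × (1 − 20.2%) = 2.9911%.
Required equity contribution = 5.6% − 2.9911% = 2.6089%  ⇒  Re = 8.4935%.
CAPM: 8.4935% = 3.57% + β × 7.85%  ⇒  β = 0.6272.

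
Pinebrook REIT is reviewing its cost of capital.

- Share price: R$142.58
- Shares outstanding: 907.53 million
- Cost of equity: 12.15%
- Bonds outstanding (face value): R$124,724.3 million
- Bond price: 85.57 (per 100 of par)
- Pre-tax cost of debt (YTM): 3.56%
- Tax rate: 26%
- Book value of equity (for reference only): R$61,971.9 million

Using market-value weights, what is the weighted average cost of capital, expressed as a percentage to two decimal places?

7.85%

Market value of equity E = 142.58 × 907.53m = 129395.6274m. Market value of debt D = 124724.3m × 85.57/100 = 106726.58351m.
Total capital V = 129395.6274 + 106726.58351 = 236122.21091.
Equity: weight = 129395.6274/236122.21091 = 0.5480; cost = 12.15%.
Bonds outstanding: weight = 106726.58351/236122.21091 = 0.4520; after-tax cost = 3.56% × (1 − 26%) = 2.6344%.
WACC = 0.5480 × 12.1500% + 0.4520 × 2.6344% = 7.8490%.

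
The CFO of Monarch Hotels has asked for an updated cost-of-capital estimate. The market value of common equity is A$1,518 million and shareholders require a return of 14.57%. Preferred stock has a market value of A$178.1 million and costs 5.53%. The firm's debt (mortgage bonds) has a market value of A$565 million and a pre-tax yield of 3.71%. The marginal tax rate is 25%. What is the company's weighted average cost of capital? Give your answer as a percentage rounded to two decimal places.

10.91%

Total capital V = 1518 + 178.1 + 565 = 2261.1.
Equity: weight = 1518/2261.1 = 0.6714; cost = 14.57%.
Preferred: weight = 178.1/2261.1 = 0.0788; cost = 5.53%.
Mortgage bonds: weight = 565/2261.1 = 0.2499; after-tax cost = 3.71% × (1 − 25%) = 2.7825%.
WACC = 0.6714 × 14.5700% + 0.0788 × 5.5300% + 0.2499 × 2.7825% = 10.9125%.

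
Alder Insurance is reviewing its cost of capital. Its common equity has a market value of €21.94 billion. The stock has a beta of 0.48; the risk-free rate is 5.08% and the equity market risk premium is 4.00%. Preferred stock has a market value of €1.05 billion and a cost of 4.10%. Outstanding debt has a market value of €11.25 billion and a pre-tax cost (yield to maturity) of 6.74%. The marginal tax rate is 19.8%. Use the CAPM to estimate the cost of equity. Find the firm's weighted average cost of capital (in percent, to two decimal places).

6.39%

Cost of equity via CAPM: Re = 5.08% + 0.48 × 4.0% = 7.0000%.
Total capital V = 21.94 + 1.05 + 11.25 = 34.24.
Equity: weight = 21.94/34.24 = 0.6408; cost = 7%.
Preferred: weight = 1.05/34.24 = 0.0307; cost = 4.1%.
Debt: weight = 11.25/34.24 = 0.3286; after-tax cost = 6.74% × (1 − 19.8%) = 5.4055%.
WACC = 0.6408 × 7.0000% + 0.0307 × 4.1000% + 0.3286 × 5.4055% = 6.3872%.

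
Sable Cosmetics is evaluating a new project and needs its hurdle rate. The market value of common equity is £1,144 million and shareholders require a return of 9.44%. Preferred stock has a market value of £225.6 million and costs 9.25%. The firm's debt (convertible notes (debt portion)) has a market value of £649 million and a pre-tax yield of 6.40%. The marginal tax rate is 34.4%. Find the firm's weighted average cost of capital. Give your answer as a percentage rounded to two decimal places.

7.73%

Total capital V = 1144 + 225.6 + 649 = 2018.6.
Equity: weight = 1144/2018.6 = 0.5667; cost = 9.44%.
Preferred: weight = 225.6/2018.6 = 0.1118; cost = 9.25%.
Convertible notes (debt portion): weight = 649/2018.6 = 0.3215; after-tax cost = 6.4% × (1 − 34.4%) = 4.1984%.
WACC = 0.5667 × 9.4400% + 0.1118 × 9.2500% + 0.3215 × 4.1984% = 7.7335%.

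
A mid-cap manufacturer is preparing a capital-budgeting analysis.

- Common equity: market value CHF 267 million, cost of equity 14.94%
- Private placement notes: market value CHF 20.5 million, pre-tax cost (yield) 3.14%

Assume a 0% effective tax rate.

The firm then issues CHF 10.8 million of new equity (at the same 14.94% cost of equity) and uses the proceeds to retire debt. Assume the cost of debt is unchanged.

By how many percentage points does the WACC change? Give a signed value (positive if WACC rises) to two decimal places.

+0.44 pp

Current WACC:
Total capital V = 267 + 20.5 = 287.5.
Equity: weight = 267/287.5 = 0.9287; cost = 14.94%.
Private placement notes: weight = 20.5/287.5 = 0.0713; after-tax cost = 3.14% × (1 − 0%) = 3.1400%.
WACC = 0.9287 × 14.9400% + 0.0713 × 3.1400% = 14.0986%.
After the change:
Total capital V = 277.8 + 9.7 = 287.5.
Equity: weight = 277.8/287.5 = 0.9663; cost = 14.94%.
Private placement notes: weight = 9.7/287.5 = 0.0337; after-tax cost = 3.14% × (1 − 0%) = 3.1400%.
WACC = 0.9663 × 14.9400% + 0.0337 × 3.1400% = 14.5419%.
Change in WACC = 14.5419% − 14.0986% = 0.4433 pp.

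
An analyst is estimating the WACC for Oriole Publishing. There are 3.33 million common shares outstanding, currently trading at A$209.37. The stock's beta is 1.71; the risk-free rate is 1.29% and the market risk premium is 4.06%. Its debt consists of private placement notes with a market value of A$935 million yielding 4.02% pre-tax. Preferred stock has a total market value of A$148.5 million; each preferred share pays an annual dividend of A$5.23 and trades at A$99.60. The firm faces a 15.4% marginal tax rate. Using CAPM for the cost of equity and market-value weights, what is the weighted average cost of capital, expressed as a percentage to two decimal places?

Cost of equity via CAPM: Re = 1.29% + 1.71 × 4.06% = 8.2326%.
Cost of preferred: Rp = 5.23 / 99.6 = 5.2510%.
Market value of equity E = 209.37 × 3.33m = 697.2021m.
Total capital V = 697.2021 + 148.5 + 935 = 1780.7021.
Equity: weight = 697.2021/1780.7021 = 0.3915; cost = 8.2326%.
Preferred: weight = 148.5/1780.7021 = 0.0834; cost = 5.251%.
Private placement notes: weight = 935/1780.7021 = 0.5251; after-tax cost = 4.02% × (1 − 15.4%) = 3.4009%.
WACC = 0.3915 × 8.2326% + 0.0834 × 5.2510% + 0.5251 × 3.4009% = 5.4470%.

5.45%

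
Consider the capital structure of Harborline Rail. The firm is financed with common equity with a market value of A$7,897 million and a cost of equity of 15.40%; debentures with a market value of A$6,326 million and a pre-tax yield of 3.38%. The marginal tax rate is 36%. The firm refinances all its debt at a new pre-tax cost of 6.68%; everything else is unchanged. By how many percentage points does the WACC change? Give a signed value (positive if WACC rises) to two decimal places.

Current WACC:
Total capital V = 7897 + 6326 = 14223.
Equity: weight = 7897/14223 = 0.5552; cost = 15.4%.
Debentures: weight = 6326/14223 = 0.4448; after-tax cost = 3.38% × (1 − 36%) = 2.1632%.
WACC = 0.5552 × 15.4000% + 0.4448 × 2.1632% = 9.5126%.
After the change:
Total capital V = 7897 + 6326 = 14223.
Equity: weight = 7897/14223 = 0.5552; cost = 15.4%.
Debentures: weight = 6326/14223 = 0.4448; after-tax cost = 6.68% × (1 − 36%) = 4.2752%.
WACC = 0.5552 × 15.4000% + 0.4448 × 4.2752% = 10.4520%.
Change in WACC = 10.4520% − 9.5126% = 0.9394 pp.

+0.94 pp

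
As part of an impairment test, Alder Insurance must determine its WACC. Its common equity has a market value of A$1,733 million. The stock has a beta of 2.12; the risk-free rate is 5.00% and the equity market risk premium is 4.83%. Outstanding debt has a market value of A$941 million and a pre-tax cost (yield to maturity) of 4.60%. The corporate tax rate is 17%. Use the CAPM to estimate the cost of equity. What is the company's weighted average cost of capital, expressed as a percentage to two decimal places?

11.22%

Cost of equity via CAPM: Re = 5.0% + 2.12 × 4.83% = 15.2396%.
Total capital V = 1733 + 941 = 2674.
Equity: weight = 1733/2674 = 0.6481; cost = 15.2396%.
Debt: weight = 941/2674 = 0.3519; after-tax cost = 4.6% × (1 − 17%) = 3.8180%.
WACC = 0.6481 × 15.2396% + 0.3519 × 3.8180% = 11.2203%.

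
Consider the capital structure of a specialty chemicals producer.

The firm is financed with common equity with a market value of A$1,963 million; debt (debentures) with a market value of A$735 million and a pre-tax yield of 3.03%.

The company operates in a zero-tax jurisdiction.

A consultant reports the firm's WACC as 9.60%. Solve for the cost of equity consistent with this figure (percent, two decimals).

12.06%

Total capital V = 1963 + 735 = 2698.
Equity weight = 1963/2698 = 0.7276.
Debentures weight = 735/2698 = 0.2724.
Debt contribution = 0.2724 × 3.03% × (1 − 0%) = 0.8254%.
Required equity contribution = 9.6% − 0.8254% = 8.7746%.
Re = 8.7746% / 0.7276 = 12.0600%.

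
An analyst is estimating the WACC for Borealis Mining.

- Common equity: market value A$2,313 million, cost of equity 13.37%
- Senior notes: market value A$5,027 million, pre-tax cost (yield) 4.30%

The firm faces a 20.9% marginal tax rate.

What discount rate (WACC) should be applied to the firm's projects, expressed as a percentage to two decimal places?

6.54%

Total capital V = 2313 + 5027 = 7340.
Equity: weight = 2313/7340 = 0.3151; cost = 13.37%.
Senior notes: weight = 5027/7340 = 0.6849; after-tax cost = 4.3% × (1 − 20.9%) = 3.4013%.
WACC = 0.3151 × 13.3700% + 0.6849 × 3.4013% = 6.5427%.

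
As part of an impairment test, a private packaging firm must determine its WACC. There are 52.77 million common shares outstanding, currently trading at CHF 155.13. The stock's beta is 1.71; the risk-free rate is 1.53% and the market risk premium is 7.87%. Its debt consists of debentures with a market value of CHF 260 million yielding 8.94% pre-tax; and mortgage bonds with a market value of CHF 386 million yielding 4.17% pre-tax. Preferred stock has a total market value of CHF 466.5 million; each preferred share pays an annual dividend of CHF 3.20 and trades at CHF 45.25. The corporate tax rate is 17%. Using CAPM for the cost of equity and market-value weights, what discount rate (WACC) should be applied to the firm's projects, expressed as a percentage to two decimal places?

13.90%

Cost of equity via CAPM: Re = 1.53% + 1.71 × 7.87% = 14.9877%.
Cost of preferred: Rp = 3.2 / 45.25 = 7.0718%.
Market value of equity E = 155.13 × 52.77m = 8186.2101m.
Total capital V = 8186.2101 + 466.5 + 260 + 386 = 9298.7101.
Equity: weight = 8186.2101/9298.7101 = 0.8804; cost = 14.9877%.
Preferred: weight = 466.5/9298.7101 = 0.0502; cost = 7.0718%.
Debentures: weight = 260/9298.7101 = 0.0280; after-tax cost = 8.94% × (1 − 17%) = 7.4202%.
Mortgage bonds: weight = 386/9298.7101 = 0.0415; after-tax cost = 4.17% × (1 − 17%) = 3.4611%.
WACC = 0.8804 × 14.9877% + 0.0502 × 7.0718% + 0.0280 × 7.4202% + 0.0415 × 3.4611% = 13.9005%.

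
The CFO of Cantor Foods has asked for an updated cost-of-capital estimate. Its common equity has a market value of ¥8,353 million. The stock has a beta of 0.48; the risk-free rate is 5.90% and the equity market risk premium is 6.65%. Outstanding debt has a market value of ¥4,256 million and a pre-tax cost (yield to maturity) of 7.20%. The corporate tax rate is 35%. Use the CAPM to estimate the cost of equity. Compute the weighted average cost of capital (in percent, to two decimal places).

Cost of equity via CAPM: Re = 5.9% + 0.48 × 6.65% = 9.0920%.
Total capital V = 8353 + 4256 = 12609.
Equity: weight = 8353/12609 = 0.6625; cost = 9.092%.
Debt: weight = 4256/12609 = 0.3375; after-tax cost = 7.2% × (1 − 35%) = 4.6800%.
WACC = 0.6625 × 9.0920% + 0.3375 × 4.6800% = 7.6028%.

7.60%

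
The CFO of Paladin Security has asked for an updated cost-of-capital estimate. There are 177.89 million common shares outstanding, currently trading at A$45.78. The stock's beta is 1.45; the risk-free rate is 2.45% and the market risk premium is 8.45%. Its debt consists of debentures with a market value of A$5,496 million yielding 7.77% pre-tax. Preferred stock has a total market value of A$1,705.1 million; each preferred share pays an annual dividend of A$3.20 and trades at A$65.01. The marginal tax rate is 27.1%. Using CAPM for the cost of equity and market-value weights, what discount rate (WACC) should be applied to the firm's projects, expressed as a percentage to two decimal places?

10.38%

Cost of equity via CAPM: Re = 2.45% + 1.45 × 8.45% = 14.7025%.
Cost of preferred: Rp = 3.2 / 65.01 = 4.9223%.
Market value of equity E = 45.78 × 177.89m = 8143.8042m.
Total capital V = 8143.8042 + 1705.1 + 5496 = 15344.9042.
Equity: weight = 8143.8042/15344.9042 = 0.5307; cost = 14.7025%.
Preferred: weight = 1705.1/15344.9042 = 0.1111; cost = 4.9223%.
Debentures: weight = 5496/15344.9042 = 0.3582; after-tax cost = 7.77% × (1 − 27.1%) = 5.6643%.
WACC = 0.5307 × 14.7025% + 0.1111 × 4.9223% + 0.3582 × 5.6643% = 10.3786%.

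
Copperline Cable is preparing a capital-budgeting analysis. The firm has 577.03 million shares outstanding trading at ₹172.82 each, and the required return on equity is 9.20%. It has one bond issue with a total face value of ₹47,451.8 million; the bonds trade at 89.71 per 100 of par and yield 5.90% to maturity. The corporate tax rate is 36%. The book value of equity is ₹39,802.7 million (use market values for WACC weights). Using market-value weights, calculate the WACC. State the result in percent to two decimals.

Market value of equity E = 172.82 × 577.03m = 99722.3246m. Market value of debt D = 47451.8m × 89.71/100 = 42569.00978m.
Total capital V = 99722.3246 + 42569.00978 = 142291.33438.
Equity: weight = 99722.3246/142291.33438 = 0.7008; cost = 9.2%.
Bonds outstanding: weight = 42569.00978/142291.33438 = 0.2992; after-tax cost = 5.9% × (1 − 36%) = 3.7760%.
WACC = 0.7008 × 9.2000% + 0.2992 × 3.7760% = 7.5773%.

7.58%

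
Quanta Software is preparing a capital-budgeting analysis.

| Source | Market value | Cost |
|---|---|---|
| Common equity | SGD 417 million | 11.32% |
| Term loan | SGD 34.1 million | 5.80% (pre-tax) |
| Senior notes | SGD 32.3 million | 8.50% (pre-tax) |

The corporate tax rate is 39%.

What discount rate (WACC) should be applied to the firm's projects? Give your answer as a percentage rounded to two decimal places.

10.36%

Total capital V = 417 + 34.1 + 32.3 = 483.4.
Equity: weight = 417/483.4 = 0.8626; cost = 11.32%.
Term loan: weight = 34.1/483.4 = 0.0705; after-tax cost = 5.8% × (1 − 39%) = 3.5380%.
Senior notes: weight = 32.3/483.4 = 0.0668; after-tax cost = 8.5% × (1 − 39%) = 5.1850%.
WACC = 0.8626 × 11.3200% + 0.0705 × 3.5380% + 0.0668 × 5.1850% = 10.3611%.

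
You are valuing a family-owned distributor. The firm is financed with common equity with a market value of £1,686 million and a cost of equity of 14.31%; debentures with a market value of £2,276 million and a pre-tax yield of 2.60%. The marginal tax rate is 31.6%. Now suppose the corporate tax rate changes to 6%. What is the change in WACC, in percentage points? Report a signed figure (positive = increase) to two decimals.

+0.38 pp

Current WACC:
Total capital V = 1686 + 2276 = 3962.
Equity: weight = 1686/3962 = 0.4255; cost = 14.31%.
Debentures: weight = 2276/3962 = 0.5745; after-tax cost = 2.6% × (1 − 31.6%) = 1.7784%.
WACC = 0.4255 × 14.3100% + 0.5745 × 1.7784% = 7.1111%.
After the change:
Total capital V = 1686 + 2276 = 3962.
Equity: weight = 1686/3962 = 0.4255; cost = 14.31%.
Debentures: weight = 2276/3962 = 0.5745; after-tax cost = 2.6% × (1 − 6%) = 2.4440%.
WACC = 0.4255 × 14.3100% + 0.5745 × 2.4440% = 7.4935%.
Change in WACC = 7.4935% − 7.1111% = 0.3824 pp.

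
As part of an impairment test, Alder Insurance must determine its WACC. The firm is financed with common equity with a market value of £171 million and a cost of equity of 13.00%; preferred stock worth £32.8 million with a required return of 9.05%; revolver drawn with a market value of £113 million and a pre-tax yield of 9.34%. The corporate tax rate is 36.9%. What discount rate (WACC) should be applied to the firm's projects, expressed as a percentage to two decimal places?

Total capital V = 171 + 32.8 + 113 = 316.8.
Equity: weight = 171/316.8 = 0.5398; cost = 13%.
Preferred: weight = 32.8/316.8 = 0.1035; cost = 9.05%.
Revolver drawn: weight = 113/316.8 = 0.3567; after-tax cost = 9.34% × (1 − 36.9%) = 5.8935%.
WACC = 0.5398 × 13.0000% + 0.1035 × 9.0500% + 0.3567 × 5.8935% = 10.0562%.

10.06%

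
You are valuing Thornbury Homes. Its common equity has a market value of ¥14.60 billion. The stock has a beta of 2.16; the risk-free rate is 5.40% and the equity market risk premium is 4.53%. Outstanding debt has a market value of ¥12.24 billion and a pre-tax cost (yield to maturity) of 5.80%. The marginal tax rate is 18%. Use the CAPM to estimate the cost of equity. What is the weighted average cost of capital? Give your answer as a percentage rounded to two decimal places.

10.43%

Cost of equity via CAPM: Re = 5.4% + 2.16 × 4.53% = 15.1848%.
Total capital V = 14.6 + 12.24 = 26.84.
Equity: weight = 14.6/26.84 = 0.5440; cost = 15.1848%.
Debt: weight = 12.24/26.84 = 0.4560; after-tax cost = 5.8% × (1 − 18%) = 4.7560%.
WACC = 0.5440 × 15.1848% + 0.4560 × 4.7560% = 10.4289%.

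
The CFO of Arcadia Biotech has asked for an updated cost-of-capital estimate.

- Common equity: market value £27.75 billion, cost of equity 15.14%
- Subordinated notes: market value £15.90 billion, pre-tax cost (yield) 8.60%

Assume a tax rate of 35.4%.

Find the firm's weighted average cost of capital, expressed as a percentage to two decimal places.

11.65%

Total capital V = 27.75 + 15.9 = 43.65.
Equity: weight = 27.75/43.65 = 0.6357; cost = 15.14%.
Subordinated notes: weight = 15.9/43.65 = 0.3643; after-tax cost = 8.6% × (1 − 35.4%) = 5.5556%.
WACC = 0.6357 × 15.1400% + 0.3643 × 5.5556% = 11.6488%.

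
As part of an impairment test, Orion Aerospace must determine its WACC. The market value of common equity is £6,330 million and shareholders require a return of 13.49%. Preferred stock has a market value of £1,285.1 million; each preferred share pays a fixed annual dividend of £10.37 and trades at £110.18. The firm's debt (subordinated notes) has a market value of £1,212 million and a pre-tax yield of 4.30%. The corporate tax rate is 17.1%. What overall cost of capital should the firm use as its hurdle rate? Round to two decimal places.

Cost of preferred: Rp = 10.37 / 110.18 = 9.4119%.
Total capital V = 6330 + 1285.1 + 1212 = 8827.1.
Equity: weight = 6330/8827.1 = 0.7171; cost = 13.49%.
Preferred: weight = 1285.1/8827.1 = 0.1456; cost = 9.4119%.
Subordinated notes: weight = 1212/8827.1 = 0.1373; after-tax cost = 4.3% × (1 − 17.1%) = 3.5647%.
WACC = 0.7171 × 13.4900% + 0.1456 × 9.4119% + 0.1373 × 3.5647% = 11.5335%.

11.53%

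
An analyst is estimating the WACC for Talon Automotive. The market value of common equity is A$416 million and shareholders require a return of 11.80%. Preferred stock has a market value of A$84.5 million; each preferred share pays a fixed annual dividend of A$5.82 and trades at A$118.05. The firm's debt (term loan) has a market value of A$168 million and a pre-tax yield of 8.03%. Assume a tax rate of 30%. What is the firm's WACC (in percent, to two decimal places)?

Cost of preferred: Rp = 5.82 / 118.05 = 4.9301%.
Total capital V = 416 + 84.5 + 168 = 668.5.
Equity: weight = 416/668.5 = 0.6223; cost = 11.8%.
Preferred: weight = 84.5/668.5 = 0.1264; cost = 4.9301%.
Term loan: weight = 168/668.5 = 0.2513; after-tax cost = 8.03% × (1 − 30%) = 5.6210%.
WACC = 0.6223 × 11.8000% + 0.1264 × 4.9301% + 0.2513 × 5.6210% = 9.3788%.

9.38%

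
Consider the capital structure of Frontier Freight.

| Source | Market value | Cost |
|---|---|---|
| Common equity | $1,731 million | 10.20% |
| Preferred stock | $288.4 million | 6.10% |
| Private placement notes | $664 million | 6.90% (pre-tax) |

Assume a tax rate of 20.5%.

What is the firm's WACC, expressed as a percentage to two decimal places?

8.59%

Total capital V = 1731 + 288.4 + 664 = 2683.4.
Equity: weight = 1731/2683.4 = 0.6451; cost = 10.2%.
Preferred: weight = 288.4/2683.4 = 0.1075; cost = 6.1%.
Private placement notes: weight = 664/2683.4 = 0.2474; after-tax cost = 6.9% × (1 − 20.5%) = 5.4855%.
WACC = 0.6451 × 10.2000% + 0.1075 × 6.1000% + 0.2474 × 5.4855% = 8.5928%.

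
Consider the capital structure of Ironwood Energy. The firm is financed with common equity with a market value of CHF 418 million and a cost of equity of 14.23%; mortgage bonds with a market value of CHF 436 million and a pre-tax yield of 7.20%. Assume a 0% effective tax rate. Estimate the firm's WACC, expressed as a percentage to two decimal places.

Total capital V = 418 + 436 = 854.
Equity: weight = 418/854 = 0.4895; cost = 14.23%.
Mortgage bonds: weight = 436/854 = 0.5105; after-tax cost = 7.2% × (1 − 0%) = 7.2000%.
WACC = 0.4895 × 14.2300% + 0.5105 × 7.2000% = 10.6409%.

10.64%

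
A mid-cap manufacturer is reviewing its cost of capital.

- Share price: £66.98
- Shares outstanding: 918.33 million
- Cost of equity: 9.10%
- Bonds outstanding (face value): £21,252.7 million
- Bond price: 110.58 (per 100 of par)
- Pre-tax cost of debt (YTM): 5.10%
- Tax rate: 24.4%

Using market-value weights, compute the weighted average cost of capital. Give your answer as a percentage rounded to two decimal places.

Market value of equity E = 66.98 × 918.33m = 61509.7434m. Market value of debt D = 21252.7m × 110.58/100 = 23501.23566m.
Total capital V = 61509.7434 + 23501.23566 = 85010.97906.
Equity: weight = 61509.7434/85010.97906 = 0.7236; cost = 9.1%.
Bonds outstanding: weight = 23501.23566/85010.97906 = 0.2764; after-tax cost = 5.1% × (1 − 24.4%) = 3.8556%.
WACC = 0.7236 × 9.1000% + 0.2764 × 3.8556% = 7.6502%.

7.65%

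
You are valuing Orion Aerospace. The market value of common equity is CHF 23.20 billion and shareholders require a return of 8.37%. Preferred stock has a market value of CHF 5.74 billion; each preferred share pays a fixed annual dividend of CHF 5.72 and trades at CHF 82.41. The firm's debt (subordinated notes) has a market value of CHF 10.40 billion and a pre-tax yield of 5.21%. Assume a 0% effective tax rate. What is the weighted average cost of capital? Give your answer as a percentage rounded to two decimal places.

7.33%

Cost of preferred: Rp = 5.72 / 82.41 = 6.9409%.
Total capital V = 23.2 + 5.74 + 10.4 = 39.34.
Equity: weight = 23.2/39.34 = 0.5897; cost = 8.37%.
Preferred: weight = 5.74/39.34 = 0.1459; cost = 6.9409%.
Subordinated notes: weight = 10.4/39.34 = 0.2644; after-tax cost = 5.21% × (1 − 0%) = 5.2100%.
WACC = 0.5897 × 8.3700% + 0.1459 × 6.9409% + 0.2644 × 5.2100% = 7.3261%.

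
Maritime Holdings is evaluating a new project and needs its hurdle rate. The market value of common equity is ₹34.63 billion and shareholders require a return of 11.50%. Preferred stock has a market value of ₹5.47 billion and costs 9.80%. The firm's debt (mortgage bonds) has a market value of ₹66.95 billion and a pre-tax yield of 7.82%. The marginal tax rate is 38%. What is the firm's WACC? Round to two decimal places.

7.25%

Total capital V = 34.63 + 5.47 + 66.95 = 107.05.
Equity: weight = 34.63/107.05 = 0.3235; cost = 11.5%.
Preferred: weight = 5.47/107.05 = 0.0511; cost = 9.8%.
Mortgage bonds: weight = 66.95/107.05 = 0.6254; after-tax cost = 7.82% × (1 − 38%) = 4.8484%.
WACC = 0.3235 × 11.5000% + 0.0511 × 9.8000% + 0.6254 × 4.8484% = 7.2532%.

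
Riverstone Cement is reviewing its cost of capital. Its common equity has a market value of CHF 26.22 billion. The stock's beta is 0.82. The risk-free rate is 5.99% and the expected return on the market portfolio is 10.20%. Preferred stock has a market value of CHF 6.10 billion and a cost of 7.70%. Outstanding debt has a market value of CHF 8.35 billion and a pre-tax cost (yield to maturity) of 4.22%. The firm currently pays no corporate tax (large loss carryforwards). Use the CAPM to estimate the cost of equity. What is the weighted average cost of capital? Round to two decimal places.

8.11%

Market risk premium = 10.2% − 5.99% = 4.21%.
Cost of equity via CAPM: Re = 5.99% + 0.82 × 4.21% = 9.4422%.
Total capital V = 26.22 + 6.1 + 8.35 = 40.67.
Equity: weight = 26.22/40.67 = 0.6447; cost = 9.4422%.
Preferred: weight = 6.1/40.67 = 0.1500; cost = 7.7%.
Debt: weight = 8.35/40.67 = 0.2053; after-tax cost = 4.22% × (1 − 0%) = 4.2200%.
WACC = 0.6447 × 9.4422% + 0.1500 × 7.7000% + 0.2053 × 4.2200% = 8.1087%.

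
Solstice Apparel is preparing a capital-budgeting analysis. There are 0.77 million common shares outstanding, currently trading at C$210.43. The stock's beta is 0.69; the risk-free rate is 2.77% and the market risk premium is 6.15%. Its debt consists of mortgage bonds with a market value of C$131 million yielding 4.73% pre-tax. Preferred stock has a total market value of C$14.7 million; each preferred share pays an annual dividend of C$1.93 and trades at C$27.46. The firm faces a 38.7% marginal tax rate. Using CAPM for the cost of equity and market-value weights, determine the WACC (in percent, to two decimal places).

Cost of equity via CAPM: Re = 2.77% + 0.69 × 6.15% = 7.0135%.
Cost of preferred: Rp = 1.93 / 27.46 = 7.0284%.
Market value of equity E = 210.43 × 0.77m = 162.0311m.
Total capital V = 162.0311 + 14.7 + 131 = 307.7311.
Equity: weight = 162.0311/307.7311 = 0.5265; cost = 7.0135%.
Preferred: weight = 14.7/307.7311 = 0.0478; cost = 7.0284%.
Mortgage bonds: weight = 131/307.7311 = 0.4257; after-tax cost = 4.73% × (1 − 38.7%) = 2.8995%.
WACC = 0.5265 × 7.0135% + 0.0478 × 7.0284% + 0.4257 × 2.8995% = 5.2629%.

5.26%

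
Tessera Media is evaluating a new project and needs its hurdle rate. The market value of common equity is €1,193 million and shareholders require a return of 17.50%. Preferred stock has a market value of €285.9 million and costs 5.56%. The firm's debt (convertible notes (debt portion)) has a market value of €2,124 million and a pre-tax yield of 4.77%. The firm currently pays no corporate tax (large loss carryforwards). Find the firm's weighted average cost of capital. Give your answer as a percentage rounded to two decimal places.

9.05%

Total capital V = 1193 + 285.9 + 2124 = 3602.9.
Equity: weight = 1193/3602.9 = 0.3311; cost = 17.5%.
Preferred: weight = 285.9/3602.9 = 0.0794; cost = 5.56%.
Convertible notes (debt portion): weight = 2124/3602.9 = 0.5895; after-tax cost = 4.77% × (1 − 0%) = 4.7700%.
WACC = 0.3311 × 17.5000% + 0.0794 × 5.5600% + 0.5895 × 4.7700% = 9.0479%.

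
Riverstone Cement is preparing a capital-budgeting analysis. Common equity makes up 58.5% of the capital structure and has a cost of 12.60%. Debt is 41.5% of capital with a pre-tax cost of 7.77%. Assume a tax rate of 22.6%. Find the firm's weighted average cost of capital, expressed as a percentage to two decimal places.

9.87%

After-tax cost of debt = 7.77% × (1 − 22.6%) = 6.0140%.
WACC = 0.585 × 12.6000% + 0.415 × 6.0140% = 9.8668%.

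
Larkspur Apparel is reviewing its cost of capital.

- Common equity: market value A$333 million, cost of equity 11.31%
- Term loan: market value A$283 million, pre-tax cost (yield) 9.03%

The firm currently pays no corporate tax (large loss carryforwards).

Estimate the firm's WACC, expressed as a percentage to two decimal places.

Total capital V = 333 + 283 = 616.
Equity: weight = 333/616 = 0.5406; cost = 11.31%.
Term loan: weight = 283/616 = 0.4594; after-tax cost = 9.03% × (1 − 0%) = 9.0300%.
WACC = 0.5406 × 11.3100% + 0.4594 × 9.0300% = 10.2625%.

10.26%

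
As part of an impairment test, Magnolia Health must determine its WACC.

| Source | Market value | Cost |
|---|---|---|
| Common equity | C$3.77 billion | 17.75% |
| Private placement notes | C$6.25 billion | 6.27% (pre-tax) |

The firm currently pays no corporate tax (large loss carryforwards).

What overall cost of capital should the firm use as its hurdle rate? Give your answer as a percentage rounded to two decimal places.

Total capital V = 3.77 + 6.25 = 10.02.
Equity: weight = 3.77/10.02 = 0.3762; cost = 17.75%.
Private placement notes: weight = 6.25/10.02 = 0.6238; after-tax cost = 6.27% × (1 − 0%) = 6.2700%.
WACC = 0.3762 × 17.7500% + 0.6238 × 6.2700% = 10.5893%.

10.59%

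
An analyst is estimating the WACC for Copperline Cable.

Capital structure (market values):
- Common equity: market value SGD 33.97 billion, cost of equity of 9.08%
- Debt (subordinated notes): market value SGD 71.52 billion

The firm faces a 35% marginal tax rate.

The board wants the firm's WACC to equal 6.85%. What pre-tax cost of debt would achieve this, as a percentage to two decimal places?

8.91%

Total capital V = 33.97 + 71.52 = 105.49.
Equity weight = 33.97/105.49 = 0.3220.
Subordinated notes weight = 71.52/105.49 = 0.6780.
Equity contribution = 0.3220 × 9.08% = 2.9240%.
Remaining for debt = 6.85% − 2.9240% = 3.9260%.
Rd × (1 − 35%) × 0.6780 = 3.9260%  ⇒  Rd = 8.9089%.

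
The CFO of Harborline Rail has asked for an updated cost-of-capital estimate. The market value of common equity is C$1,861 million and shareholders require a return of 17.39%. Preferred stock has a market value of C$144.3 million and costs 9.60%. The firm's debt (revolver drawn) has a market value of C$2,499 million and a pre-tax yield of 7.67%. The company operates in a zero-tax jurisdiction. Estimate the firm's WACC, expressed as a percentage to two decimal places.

11.75%

Total capital V = 1861 + 144.3 + 2499 = 4504.3.
Equity: weight = 1861/4504.3 = 0.4132; cost = 17.39%.
Preferred: weight = 144.3/4504.3 = 0.0320; cost = 9.6%.
Revolver drawn: weight = 2499/4504.3 = 0.5548; after-tax cost = 7.67% × (1 − 0%) = 7.6700%.
WACC = 0.4132 × 17.3900% + 0.0320 × 9.6000% + 0.5548 × 7.6700% = 11.7478%.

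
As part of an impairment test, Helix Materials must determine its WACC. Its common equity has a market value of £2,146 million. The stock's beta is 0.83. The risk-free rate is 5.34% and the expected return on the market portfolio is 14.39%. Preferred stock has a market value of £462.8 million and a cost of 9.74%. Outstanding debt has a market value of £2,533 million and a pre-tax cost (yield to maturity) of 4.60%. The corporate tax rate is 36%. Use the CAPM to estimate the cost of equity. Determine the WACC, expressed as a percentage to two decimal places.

Market risk premium = 14.39% − 5.34% = 9.05%.
Cost of equity via CAPM: Re = 5.34% + 0.83 × 9.05% = 12.8515%.
Total capital V = 2146 + 462.8 + 2533 = 5141.8.
Equity: weight = 2146/5141.8 = 0.4174; cost = 12.8515%.
Preferred: weight = 462.8/5141.8 = 0.0900; cost = 9.74%.
Debt: weight = 2533/5141.8 = 0.4926; after-tax cost = 4.6% × (1 − 36%) = 2.9440%.
WACC = 0.4174 × 12.8515% + 0.0900 × 9.7400% + 0.4926 × 2.9440% = 7.6907%.

7.69%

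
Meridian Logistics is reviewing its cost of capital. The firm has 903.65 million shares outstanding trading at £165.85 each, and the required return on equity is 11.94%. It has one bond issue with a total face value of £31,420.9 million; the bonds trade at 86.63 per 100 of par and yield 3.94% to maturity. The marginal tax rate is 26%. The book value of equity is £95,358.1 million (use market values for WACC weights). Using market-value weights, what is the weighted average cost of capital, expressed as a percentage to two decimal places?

Market value of equity E = 165.85 × 903.65m = 149870.3525m. Market value of debt D = 31420.9m × 86.63/100 = 27219.92567m.
Total capital V = 149870.3525 + 27219.92567 = 177090.27817.
Equity: weight = 149870.3525/177090.27817 = 0.8463; cost = 11.94%.
Bonds outstanding: weight = 27219.92567/177090.27817 = 0.1537; after-tax cost = 3.94% × (1 − 26%) = 2.9156%.
WACC = 0.8463 × 11.9400% + 0.1537 × 2.9156% = 10.5529%.

10.55%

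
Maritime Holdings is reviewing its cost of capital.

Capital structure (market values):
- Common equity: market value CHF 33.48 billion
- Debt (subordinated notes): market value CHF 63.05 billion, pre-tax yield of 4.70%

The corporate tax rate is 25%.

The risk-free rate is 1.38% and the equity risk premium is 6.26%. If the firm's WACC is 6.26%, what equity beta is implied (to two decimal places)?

Total capital V = 33.48 + 63.05 = 96.53.
Equity weight = 33.48/96.53 = 0.3468.
Subordinated notes weight = 63.05/96.53 = 0.6532.
Debt contribution = 0.6532 × 4.7% × (1 − 25%) = 2.3024%.
Required equity contribution = 6.26% − 2.3024% = 3.9576%  ⇒  Re = 11.4106%.
CAPM: 11.4106% = 1.38% + β × 6.26%  ⇒  β = 1.6023.

1.60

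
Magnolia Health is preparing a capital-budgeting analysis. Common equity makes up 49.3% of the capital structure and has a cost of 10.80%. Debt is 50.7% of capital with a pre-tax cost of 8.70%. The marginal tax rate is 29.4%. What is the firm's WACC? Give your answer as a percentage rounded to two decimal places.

After-tax cost of debt = 8.7% × (1 − 29.4%) = 6.1422%.
WACC = 0.493 × 10.8000% + 0.507 × 6.1422% = 8.4385%.

8.44%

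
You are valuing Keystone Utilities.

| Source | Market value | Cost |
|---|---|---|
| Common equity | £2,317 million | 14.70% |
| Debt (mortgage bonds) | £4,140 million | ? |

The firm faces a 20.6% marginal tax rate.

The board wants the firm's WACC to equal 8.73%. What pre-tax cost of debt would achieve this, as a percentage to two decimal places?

Total capital V = 2317 + 4140 = 6457.
Equity weight = 2317/6457 = 0.3588.
Mortgage bonds weight = 4140/6457 = 0.6412.
Equity contribution = 0.3588 × 14.7% = 5.2749%.
Remaining for debt = 8.73% − 5.2749% = 3.4551%.
Rd × (1 − 20.6%) × 0.6412 = 3.4551%  ⇒  Rd = 6.7869%.

6.79%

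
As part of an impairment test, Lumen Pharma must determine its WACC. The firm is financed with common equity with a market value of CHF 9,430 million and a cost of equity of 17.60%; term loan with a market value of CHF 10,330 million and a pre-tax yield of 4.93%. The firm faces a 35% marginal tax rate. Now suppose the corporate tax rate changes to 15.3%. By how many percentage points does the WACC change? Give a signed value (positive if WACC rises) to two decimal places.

+0.51 pp

Current WACC:
Total capital V = 9430 + 10330 = 19760.
Equity: weight = 9430/19760 = 0.4772; cost = 17.6%.
Term loan: weight = 10330/19760 = 0.5228; after-tax cost = 4.93% × (1 − 35%) = 3.2045%.
WACC = 0.4772 × 17.6000% + 0.5228 × 3.2045% = 10.0744%.
After the change:
Total capital V = 9430 + 10330 = 19760.
Equity: weight = 9430/19760 = 0.4772; cost = 17.6%.
Term loan: weight = 10330/19760 = 0.5228; after-tax cost = 4.93% × (1 − 15.3%) = 4.1757%.
WACC = 0.4772 × 17.6000% + 0.5228 × 4.1757% = 10.5821%.
Change in WACC = 10.5821% − 10.0744% = 0.5077 pp.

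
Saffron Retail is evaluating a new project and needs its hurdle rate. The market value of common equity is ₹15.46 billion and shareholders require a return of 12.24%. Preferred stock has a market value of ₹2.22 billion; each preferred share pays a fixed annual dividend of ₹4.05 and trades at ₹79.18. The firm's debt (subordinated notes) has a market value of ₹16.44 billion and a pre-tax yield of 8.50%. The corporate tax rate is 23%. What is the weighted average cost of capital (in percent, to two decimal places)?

9.03%

Cost of preferred: Rp = 4.05 / 79.18 = 5.1149%.
Total capital V = 15.46 + 2.22 + 16.44 = 34.12.
Equity: weight = 15.46/34.12 = 0.4531; cost = 12.24%.
Preferred: weight = 2.22/34.12 = 0.0651; cost = 5.1149%.
Subordinated notes: weight = 16.44/34.12 = 0.4818; after-tax cost = 8.5% × (1 − 23%) = 6.5450%.
WACC = 0.4531 × 12.2400% + 0.0651 × 5.1149% + 0.4818 × 6.5450% = 9.0324%.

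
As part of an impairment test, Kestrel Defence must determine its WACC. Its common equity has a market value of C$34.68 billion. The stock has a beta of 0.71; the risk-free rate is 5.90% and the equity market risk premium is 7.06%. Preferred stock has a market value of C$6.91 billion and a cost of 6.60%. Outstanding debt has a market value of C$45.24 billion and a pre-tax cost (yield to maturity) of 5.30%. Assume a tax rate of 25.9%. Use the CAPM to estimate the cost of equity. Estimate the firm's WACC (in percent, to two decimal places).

Cost of equity via CAPM: Re = 5.9% + 0.71 × 7.06% = 10.9126%.
Total capital V = 34.68 + 6.91 + 45.24 = 86.83.
Equity: weight = 34.68/86.83 = 0.3994; cost = 10.9126%.
Preferred: weight = 6.91/86.83 = 0.0796; cost = 6.6%.
Debt: weight = 45.24/86.83 = 0.5210; after-tax cost = 5.3% × (1 − 25.9%) = 3.9273%.
WACC = 0.3994 × 10.9126% + 0.0796 × 6.6000% + 0.5210 × 3.9273% = 6.9299%.

6.93%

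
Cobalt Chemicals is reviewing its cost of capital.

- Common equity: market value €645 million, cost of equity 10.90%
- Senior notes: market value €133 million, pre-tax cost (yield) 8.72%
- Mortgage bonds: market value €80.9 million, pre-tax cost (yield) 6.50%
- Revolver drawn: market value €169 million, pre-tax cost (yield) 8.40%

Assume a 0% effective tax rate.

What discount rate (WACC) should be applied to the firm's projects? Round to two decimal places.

9.86%

Total capital V = 645 + 133 + 80.9 + 169 = 1027.9.
Equity: weight = 645/1027.9 = 0.6275; cost = 10.9%.
Senior notes: weight = 133/1027.9 = 0.1294; after-tax cost = 8.72% × (1 − 0%) = 8.7200%.
Mortgage bonds: weight = 80.9/1027.9 = 0.0787; after-tax cost = 6.5% × (1 − 0%) = 6.5000%.
Revolver drawn: weight = 169/1027.9 = 0.1644; after-tax cost = 8.4% × (1 − 0%) = 8.4000%.
WACC = 0.6275 × 10.9000% + 0.1294 × 8.7200% + 0.0787 × 6.5000% + 0.1644 × 8.4000% = 9.8606%.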